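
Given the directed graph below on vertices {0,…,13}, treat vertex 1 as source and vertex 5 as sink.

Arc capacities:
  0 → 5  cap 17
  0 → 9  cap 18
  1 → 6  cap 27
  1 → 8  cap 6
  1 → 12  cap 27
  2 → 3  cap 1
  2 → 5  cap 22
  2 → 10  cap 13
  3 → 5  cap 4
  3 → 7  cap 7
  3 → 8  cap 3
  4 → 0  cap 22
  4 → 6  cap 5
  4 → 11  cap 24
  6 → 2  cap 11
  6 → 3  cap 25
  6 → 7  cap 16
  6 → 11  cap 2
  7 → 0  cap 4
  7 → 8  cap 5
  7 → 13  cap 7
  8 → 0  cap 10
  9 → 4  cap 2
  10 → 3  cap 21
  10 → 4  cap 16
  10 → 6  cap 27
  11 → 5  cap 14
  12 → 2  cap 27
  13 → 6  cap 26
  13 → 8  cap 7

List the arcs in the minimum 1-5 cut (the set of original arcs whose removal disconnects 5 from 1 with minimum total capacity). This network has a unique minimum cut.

augment #1: 1→6→2→5 push 11
augment #2: 1→6→3→5 push 4
augment #3: 1→6→11→5 push 2
augment #4: 1→8→0→5 push 6
augment #5: 1→12→2→5 push 11
augment #6: 1→6→7→0→5 push 4
augment #7: 1→6→3→8→0→5 push 3
augment #8: 1→6→7→8→0→5 push 1
augment #9: 1→12→2→10→4→0→5 push 3
augment #10: 1→12→2→10→4→11→5 push 10
max flow = 55; residual-reachable set from 1 gives S-side
cut edges (S→T): {(2,5), (2,10), (3,5), (6,11), (7,0), (8,0)} total cap 55

Min-cut arcs: {(2,5), (2,10), (3,5), (6,11), (7,0), (8,0)} (total capacity 55)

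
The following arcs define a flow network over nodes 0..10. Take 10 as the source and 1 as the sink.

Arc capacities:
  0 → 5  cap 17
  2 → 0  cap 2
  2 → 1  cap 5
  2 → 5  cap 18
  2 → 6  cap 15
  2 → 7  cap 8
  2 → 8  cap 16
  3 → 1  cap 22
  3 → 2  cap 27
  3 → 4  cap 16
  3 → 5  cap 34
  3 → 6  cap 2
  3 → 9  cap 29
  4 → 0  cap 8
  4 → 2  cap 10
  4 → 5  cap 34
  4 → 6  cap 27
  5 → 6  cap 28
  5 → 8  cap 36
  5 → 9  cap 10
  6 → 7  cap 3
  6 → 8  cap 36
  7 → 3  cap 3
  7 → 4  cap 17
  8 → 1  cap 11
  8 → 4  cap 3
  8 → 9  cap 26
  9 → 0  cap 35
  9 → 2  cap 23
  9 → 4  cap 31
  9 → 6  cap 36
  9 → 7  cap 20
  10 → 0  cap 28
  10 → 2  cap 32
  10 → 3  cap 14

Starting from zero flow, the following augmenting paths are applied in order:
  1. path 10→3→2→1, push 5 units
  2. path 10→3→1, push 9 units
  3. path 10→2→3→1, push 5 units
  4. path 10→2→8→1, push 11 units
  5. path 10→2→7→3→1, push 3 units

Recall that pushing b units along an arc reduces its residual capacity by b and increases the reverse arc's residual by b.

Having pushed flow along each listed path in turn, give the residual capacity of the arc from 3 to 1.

after path 1 (10→3→2→1, push 5): res(3,1)=22
after path 2 (10→3→1, push 9): res(3,1)=13
after path 3 (10→2→3→1, push 5): res(3,1)=8
after path 4 (10→2→8→1, push 11): res(3,1)=8
after path 5 (10→2→7→3→1, push 3): res(3,1)=5

Residual capacity of (3,1): 5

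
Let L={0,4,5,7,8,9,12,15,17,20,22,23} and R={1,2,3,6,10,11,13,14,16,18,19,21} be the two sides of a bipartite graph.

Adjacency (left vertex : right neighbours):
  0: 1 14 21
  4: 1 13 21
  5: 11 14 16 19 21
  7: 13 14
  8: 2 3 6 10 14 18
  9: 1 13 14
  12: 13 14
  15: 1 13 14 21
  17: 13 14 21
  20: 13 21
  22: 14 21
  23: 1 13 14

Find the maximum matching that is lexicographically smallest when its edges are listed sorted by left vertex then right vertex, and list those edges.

|M| = 6 (so the lex-smallest maximum matching has 6 edges)
process left vertices in ascending order; for each, take the smallest-labelled available neighbour that still permits 6 edges overall, or leave it unmatched if none does
lex-smallest matching: {0-1, 4-13, 5-11, 7-14, 8-2, 15-21}

Lex-smallest maximum matching: {(0,1), (4,13), (5,11), (7,14), (8,2), (15,21)}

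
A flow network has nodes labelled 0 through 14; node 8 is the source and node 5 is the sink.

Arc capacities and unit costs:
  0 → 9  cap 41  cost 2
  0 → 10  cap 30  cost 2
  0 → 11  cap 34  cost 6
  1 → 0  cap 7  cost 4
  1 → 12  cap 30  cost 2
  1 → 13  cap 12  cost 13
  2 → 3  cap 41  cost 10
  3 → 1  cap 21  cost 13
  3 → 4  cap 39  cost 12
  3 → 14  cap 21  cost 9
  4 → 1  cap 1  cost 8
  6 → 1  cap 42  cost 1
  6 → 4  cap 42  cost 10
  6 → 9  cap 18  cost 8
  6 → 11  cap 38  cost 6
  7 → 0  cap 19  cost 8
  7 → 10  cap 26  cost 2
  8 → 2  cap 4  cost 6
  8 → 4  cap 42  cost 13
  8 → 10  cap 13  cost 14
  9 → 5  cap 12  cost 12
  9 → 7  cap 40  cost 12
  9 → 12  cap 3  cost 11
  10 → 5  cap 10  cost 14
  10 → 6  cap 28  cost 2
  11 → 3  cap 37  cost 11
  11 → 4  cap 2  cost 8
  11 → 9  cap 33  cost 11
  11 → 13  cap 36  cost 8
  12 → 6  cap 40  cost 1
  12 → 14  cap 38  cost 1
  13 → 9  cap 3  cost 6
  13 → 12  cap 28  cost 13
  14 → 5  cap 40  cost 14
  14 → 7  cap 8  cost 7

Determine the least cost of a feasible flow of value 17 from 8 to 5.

Minimum cost for 17 units: 537

shortest-cost path #1: 8→10→5 push 10 @ unit cost 28 (adds 280)
shortest-cost path #2: 8→10→6→1→12→14→5 push 3 @ unit cost 34 (adds 102)
shortest-cost path #3: 8→4→1→12→14→5 push 1 @ unit cost 38 (adds 38)
shortest-cost path #4: 8→2→3→14→5 push 3 @ unit cost 39 (adds 117)
total cost = 537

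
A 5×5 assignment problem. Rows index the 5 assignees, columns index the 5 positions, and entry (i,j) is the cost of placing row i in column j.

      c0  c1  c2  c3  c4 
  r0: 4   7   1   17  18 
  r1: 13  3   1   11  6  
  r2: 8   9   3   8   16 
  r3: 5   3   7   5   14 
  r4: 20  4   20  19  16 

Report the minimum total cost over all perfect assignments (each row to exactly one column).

optimal assignment: row0→col0 (cost 4), row1→col4 (cost 6), row2→col2 (cost 3), row3→col3 (cost 5), row4→col1 (cost 4)
total = 4 + 6 + 3 + 5 + 4 = 22

Minimum assignment cost: 22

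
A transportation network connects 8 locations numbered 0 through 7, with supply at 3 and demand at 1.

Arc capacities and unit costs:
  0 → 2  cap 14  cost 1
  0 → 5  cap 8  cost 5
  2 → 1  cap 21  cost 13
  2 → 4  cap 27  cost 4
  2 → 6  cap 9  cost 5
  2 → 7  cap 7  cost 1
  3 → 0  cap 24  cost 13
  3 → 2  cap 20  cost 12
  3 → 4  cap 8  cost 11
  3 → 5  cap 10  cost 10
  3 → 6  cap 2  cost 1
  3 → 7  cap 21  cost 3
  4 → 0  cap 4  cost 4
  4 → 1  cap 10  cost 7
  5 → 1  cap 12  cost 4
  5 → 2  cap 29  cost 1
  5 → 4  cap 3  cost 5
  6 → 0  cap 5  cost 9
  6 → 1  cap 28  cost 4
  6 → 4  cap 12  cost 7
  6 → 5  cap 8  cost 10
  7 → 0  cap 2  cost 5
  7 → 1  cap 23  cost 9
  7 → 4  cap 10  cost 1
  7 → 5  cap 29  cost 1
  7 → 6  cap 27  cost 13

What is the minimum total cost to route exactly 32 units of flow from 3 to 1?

Minimum cost for 32 units: 366

shortest-cost path #1: 3→6→1 push 2 @ unit cost 5 (adds 10)
shortest-cost path #2: 3→7→5→1 push 12 @ unit cost 8 (adds 96)
shortest-cost path #3: 3→7→4→1 push 9 @ unit cost 11 (adds 99)
shortest-cost path #4: 3→5→7→4→1 push 1 @ unit cost 17 (adds 17)
shortest-cost path #5: 3→5→7→1 push 8 @ unit cost 18 (adds 144)
total cost = 366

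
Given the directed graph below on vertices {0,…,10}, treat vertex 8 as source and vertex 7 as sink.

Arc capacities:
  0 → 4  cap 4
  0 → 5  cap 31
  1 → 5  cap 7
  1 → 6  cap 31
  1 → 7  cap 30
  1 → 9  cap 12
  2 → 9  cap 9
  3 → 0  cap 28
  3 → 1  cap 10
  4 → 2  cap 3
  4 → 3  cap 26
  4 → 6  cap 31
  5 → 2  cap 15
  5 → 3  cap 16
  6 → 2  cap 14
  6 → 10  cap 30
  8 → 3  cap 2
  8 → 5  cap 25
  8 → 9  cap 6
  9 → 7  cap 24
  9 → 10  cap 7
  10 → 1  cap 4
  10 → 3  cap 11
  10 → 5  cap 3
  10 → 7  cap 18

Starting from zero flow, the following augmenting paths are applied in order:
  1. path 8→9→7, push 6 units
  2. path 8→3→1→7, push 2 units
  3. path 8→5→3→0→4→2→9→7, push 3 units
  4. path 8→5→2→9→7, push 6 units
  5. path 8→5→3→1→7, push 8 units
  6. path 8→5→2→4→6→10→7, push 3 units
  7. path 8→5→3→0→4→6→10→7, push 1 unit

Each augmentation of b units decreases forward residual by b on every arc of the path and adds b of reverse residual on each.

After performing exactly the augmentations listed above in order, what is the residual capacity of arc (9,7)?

Residual capacity of (9,7): 9

after path 1 (8→9→7, push 6): res(9,7)=18
after path 2 (8→3→1→7, push 2): res(9,7)=18
after path 3 (8→5→3→0→4→2→9→7, push 3): res(9,7)=15
after path 4 (8→5→2→9→7, push 6): res(9,7)=9
after path 5 (8→5→3→1→7, push 8): res(9,7)=9
after path 6 (8→5→2→4→6→10→7, push 3): res(9,7)=9
after path 7 (8→5→3→0→4→6→10→7, push 1): res(9,7)=9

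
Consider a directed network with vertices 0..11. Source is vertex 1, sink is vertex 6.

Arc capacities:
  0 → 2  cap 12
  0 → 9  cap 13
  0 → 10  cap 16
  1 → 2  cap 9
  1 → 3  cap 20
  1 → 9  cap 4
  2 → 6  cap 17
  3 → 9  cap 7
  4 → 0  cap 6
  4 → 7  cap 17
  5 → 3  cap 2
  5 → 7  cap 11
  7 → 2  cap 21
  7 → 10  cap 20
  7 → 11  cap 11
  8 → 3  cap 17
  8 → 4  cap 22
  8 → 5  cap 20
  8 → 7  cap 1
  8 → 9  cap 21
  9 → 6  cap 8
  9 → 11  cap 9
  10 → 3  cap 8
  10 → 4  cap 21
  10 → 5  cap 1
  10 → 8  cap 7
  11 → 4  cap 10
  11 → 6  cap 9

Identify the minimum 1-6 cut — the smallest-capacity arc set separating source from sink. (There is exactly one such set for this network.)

augment #1: 1→2→6 push 9
augment #2: 1→9→6 push 4
augment #3: 1→3→9→6 push 4
augment #4: 1→3→9→11→6 push 3
max flow = 20; residual-reachable set from 1 gives S-side
cut edges (S→T): {(1,2), (1,9), (3,9)} total cap 20

Min-cut arcs: {(1,2), (1,9), (3,9)} (total capacity 20)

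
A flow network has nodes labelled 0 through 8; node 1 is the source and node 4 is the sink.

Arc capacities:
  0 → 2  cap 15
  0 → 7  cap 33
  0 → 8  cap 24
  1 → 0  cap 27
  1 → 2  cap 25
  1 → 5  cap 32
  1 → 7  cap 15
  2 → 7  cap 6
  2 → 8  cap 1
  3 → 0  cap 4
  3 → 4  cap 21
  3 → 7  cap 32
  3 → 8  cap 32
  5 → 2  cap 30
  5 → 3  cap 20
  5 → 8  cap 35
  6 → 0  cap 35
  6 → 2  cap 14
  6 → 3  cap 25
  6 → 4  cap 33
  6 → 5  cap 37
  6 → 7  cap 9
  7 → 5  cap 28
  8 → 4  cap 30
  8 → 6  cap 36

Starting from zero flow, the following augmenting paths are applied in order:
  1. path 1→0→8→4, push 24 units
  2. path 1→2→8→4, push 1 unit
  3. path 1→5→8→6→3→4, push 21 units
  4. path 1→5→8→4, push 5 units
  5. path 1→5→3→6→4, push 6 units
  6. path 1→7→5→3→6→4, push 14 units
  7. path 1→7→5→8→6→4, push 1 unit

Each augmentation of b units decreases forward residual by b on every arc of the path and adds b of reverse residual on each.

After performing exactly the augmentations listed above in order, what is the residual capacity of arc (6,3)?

Residual capacity of (6,3): 24

after path 1 (1→0→8→4, push 24): res(6,3)=25
after path 2 (1→2→8→4, push 1): res(6,3)=25
after path 3 (1→5→8→6→3→4, push 21): res(6,3)=4
after path 4 (1→5→8→4, push 5): res(6,3)=4
after path 5 (1→5→3→6→4, push 6): res(6,3)=10
after path 6 (1→7→5→3→6→4, push 14): res(6,3)=24
after path 7 (1→7→5→8→6→4, push 1): res(6,3)=24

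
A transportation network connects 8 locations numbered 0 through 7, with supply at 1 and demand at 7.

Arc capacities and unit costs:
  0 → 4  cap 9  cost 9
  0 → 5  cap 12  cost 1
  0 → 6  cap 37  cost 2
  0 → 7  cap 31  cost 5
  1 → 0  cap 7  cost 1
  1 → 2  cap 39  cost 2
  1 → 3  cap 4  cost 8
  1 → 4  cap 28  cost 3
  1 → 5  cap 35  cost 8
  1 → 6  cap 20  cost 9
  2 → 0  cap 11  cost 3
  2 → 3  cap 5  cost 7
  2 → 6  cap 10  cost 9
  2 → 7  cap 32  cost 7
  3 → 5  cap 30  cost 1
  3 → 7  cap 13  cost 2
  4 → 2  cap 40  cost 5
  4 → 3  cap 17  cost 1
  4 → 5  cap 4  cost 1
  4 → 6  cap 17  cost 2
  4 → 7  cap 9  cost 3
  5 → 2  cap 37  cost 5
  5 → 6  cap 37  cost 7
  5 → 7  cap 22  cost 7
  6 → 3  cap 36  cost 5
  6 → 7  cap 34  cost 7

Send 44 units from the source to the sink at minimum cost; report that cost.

Minimum cost for 44 units: 309

shortest-cost path #1: 1→4→7 push 9 @ unit cost 6 (adds 54)
shortest-cost path #2: 1→0→7 push 7 @ unit cost 6 (adds 42)
shortest-cost path #3: 1→4→3→7 push 13 @ unit cost 6 (adds 78)
shortest-cost path #4: 1→2→7 push 15 @ unit cost 9 (adds 135)
total cost = 309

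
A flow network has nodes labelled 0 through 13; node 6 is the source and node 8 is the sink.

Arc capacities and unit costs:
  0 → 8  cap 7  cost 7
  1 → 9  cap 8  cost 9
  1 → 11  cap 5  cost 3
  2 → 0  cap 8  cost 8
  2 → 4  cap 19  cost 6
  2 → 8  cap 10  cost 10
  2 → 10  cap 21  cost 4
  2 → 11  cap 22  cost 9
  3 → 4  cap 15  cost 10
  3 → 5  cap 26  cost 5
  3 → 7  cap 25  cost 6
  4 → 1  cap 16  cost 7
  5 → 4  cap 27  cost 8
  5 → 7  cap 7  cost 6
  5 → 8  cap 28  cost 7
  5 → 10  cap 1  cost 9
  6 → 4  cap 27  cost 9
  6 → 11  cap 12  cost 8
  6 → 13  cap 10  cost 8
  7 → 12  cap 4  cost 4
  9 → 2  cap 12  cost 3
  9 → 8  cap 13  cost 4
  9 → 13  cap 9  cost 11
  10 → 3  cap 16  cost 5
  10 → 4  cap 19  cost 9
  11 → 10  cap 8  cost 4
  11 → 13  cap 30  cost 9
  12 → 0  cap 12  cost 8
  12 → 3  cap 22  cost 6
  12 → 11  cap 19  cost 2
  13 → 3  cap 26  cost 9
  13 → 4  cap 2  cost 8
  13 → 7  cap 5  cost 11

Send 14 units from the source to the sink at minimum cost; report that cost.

shortest-cost path #1: 6→13→3→5→8 push 10 @ unit cost 29 (adds 290)
shortest-cost path #2: 6→11→10→3→5→8 push 4 @ unit cost 29 (adds 116)
total cost = 406

Minimum cost for 14 units: 406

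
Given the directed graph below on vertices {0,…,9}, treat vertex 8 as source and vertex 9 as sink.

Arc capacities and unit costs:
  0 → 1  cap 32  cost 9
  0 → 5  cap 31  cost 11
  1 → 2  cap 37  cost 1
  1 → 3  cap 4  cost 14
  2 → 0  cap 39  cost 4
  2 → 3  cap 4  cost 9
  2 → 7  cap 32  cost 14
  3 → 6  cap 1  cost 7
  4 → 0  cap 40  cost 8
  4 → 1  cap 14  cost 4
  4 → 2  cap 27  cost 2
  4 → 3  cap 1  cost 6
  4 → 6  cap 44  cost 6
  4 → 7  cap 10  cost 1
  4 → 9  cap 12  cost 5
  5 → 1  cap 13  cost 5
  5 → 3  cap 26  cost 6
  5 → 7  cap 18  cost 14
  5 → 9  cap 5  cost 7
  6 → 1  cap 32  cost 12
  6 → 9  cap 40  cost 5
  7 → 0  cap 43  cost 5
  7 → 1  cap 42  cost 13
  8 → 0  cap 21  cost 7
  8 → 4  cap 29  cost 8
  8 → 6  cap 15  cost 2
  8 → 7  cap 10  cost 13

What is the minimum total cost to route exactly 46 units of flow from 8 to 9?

Minimum cost for 46 units: 634

shortest-cost path #1: 8→6→9 push 15 @ unit cost 7 (adds 105)
shortest-cost path #2: 8→4→9 push 12 @ unit cost 13 (adds 156)
shortest-cost path #3: 8→4→6→9 push 17 @ unit cost 19 (adds 323)
shortest-cost path #4: 8→0→5→9 push 2 @ unit cost 25 (adds 50)
total cost = 634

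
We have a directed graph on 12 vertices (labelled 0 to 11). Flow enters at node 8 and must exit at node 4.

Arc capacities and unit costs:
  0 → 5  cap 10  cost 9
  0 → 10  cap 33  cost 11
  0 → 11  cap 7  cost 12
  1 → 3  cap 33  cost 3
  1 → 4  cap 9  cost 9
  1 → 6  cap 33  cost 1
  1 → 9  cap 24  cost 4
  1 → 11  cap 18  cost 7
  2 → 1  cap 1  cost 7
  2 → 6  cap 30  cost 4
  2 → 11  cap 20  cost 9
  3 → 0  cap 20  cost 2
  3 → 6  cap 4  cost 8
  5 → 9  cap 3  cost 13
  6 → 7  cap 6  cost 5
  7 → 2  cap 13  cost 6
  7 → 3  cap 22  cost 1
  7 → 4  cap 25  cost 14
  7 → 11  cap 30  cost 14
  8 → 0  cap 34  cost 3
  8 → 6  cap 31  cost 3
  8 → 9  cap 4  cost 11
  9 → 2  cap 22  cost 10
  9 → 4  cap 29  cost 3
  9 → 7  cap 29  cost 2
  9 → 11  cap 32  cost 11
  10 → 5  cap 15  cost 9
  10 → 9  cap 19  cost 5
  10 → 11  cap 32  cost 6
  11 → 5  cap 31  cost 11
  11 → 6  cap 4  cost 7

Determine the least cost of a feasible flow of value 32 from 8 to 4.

Minimum cost for 32 units: 690

shortest-cost path #1: 8→9→4 push 4 @ unit cost 14 (adds 56)
shortest-cost path #2: 8→6→7→4 push 6 @ unit cost 22 (adds 132)
shortest-cost path #3: 8→0→10→9→4 push 19 @ unit cost 22 (adds 418)
shortest-cost path #4: 8→0→5→9→4 push 3 @ unit cost 28 (adds 84)
total cost = 690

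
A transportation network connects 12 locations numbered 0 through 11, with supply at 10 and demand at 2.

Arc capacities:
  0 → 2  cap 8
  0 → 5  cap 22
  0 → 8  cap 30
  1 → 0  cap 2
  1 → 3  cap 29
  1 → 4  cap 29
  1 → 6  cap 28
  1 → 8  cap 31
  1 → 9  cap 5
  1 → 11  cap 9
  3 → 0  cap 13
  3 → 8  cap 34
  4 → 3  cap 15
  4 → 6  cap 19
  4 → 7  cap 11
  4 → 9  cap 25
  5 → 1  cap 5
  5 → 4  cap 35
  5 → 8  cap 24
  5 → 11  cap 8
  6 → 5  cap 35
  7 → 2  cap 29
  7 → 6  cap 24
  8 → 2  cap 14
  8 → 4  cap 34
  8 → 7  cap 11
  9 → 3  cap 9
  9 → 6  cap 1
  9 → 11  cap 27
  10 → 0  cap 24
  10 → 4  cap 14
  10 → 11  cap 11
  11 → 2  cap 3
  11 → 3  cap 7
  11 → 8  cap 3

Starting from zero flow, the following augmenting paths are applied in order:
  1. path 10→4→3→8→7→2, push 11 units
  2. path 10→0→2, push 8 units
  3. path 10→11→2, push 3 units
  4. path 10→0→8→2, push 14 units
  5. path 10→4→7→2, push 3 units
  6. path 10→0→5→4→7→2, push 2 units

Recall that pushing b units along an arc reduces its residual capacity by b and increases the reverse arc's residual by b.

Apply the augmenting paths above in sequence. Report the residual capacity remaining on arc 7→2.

after path 1 (10→4→3→8→7→2, push 11): res(7,2)=18
after path 2 (10→0→2, push 8): res(7,2)=18
after path 3 (10→11→2, push 3): res(7,2)=18
after path 4 (10→0→8→2, push 14): res(7,2)=18
after path 5 (10→4→7→2, push 3): res(7,2)=15
after path 6 (10→0→5→4→7→2, push 2): res(7,2)=13

Residual capacity of (7,2): 13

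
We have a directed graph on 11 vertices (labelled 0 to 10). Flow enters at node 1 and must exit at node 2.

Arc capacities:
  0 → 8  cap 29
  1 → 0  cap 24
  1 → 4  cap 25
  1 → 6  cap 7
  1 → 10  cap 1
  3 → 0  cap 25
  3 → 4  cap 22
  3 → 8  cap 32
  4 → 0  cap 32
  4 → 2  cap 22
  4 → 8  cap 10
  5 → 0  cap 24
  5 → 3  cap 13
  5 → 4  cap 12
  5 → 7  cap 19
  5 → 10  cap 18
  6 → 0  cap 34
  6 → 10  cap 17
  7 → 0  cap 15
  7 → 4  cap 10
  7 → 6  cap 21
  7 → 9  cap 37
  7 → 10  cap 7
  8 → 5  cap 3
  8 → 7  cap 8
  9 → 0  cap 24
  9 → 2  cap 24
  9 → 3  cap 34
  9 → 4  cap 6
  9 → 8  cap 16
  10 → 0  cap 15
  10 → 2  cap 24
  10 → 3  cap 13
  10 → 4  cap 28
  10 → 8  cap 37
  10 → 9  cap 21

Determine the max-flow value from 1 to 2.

augment #1: 1→4→2 bottleneck 22, total now 22
augment #2: 1→10→2 bottleneck 1, total now 23
augment #3: 1→6→10→2 bottleneck 7, total now 30
augment #4: 1→0→8→5→10→2 bottleneck 3, total now 33
augment #5: 1→0→8→7→9→2 bottleneck 8, total now 41

Maximum flow value: 41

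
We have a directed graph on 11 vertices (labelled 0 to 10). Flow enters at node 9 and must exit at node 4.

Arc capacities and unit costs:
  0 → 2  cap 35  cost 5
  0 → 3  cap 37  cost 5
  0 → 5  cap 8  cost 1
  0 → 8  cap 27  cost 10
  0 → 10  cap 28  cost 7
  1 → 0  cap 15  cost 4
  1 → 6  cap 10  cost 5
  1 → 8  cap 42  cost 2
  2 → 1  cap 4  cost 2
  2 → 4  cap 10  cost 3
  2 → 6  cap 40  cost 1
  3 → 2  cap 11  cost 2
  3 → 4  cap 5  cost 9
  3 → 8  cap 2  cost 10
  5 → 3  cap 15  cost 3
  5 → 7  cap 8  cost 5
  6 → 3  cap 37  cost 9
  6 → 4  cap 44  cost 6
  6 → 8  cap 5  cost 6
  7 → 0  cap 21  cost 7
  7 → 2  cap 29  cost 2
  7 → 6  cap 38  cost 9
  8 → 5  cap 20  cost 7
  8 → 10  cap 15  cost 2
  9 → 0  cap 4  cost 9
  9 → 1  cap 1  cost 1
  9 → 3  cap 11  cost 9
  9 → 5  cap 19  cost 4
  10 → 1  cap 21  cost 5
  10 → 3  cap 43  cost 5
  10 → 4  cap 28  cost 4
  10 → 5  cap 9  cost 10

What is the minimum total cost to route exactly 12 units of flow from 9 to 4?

Minimum cost for 12 units: 145

shortest-cost path #1: 9→1→8→10→4 push 1 @ unit cost 9 (adds 9)
shortest-cost path #2: 9→5→3→2→4 push 10 @ unit cost 12 (adds 120)
shortest-cost path #3: 9→5→3→4 push 1 @ unit cost 16 (adds 16)
total cost = 145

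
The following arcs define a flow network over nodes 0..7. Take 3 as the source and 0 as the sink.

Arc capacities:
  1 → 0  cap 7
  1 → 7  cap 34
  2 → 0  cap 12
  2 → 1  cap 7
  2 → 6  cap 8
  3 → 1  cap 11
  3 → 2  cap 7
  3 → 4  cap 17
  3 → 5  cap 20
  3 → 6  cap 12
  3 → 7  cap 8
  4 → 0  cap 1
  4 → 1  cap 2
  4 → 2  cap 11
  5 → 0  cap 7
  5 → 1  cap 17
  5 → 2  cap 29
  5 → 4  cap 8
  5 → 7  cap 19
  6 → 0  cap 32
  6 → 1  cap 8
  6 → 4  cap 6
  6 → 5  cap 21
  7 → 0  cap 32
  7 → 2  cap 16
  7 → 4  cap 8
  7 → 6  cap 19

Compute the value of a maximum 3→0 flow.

augment #1: 3→1→0 bottleneck 7, total now 7
augment #2: 3→2→0 bottleneck 7, total now 14
augment #3: 3→4→0 bottleneck 1, total now 15
augment #4: 3→5→0 bottleneck 7, total now 22
augment #5: 3→6→0 bottleneck 12, total now 34
augment #6: 3→7→0 bottleneck 8, total now 42
augment #7: 3→1→7→0 bottleneck 4, total now 46
augment #8: 3→4→2→0 bottleneck 5, total now 51
augment #9: 3→5→7→0 bottleneck 13, total now 64
augment #10: 3→4→1→7→0 bottleneck 2, total now 66
augment #11: 3→4→2→6→0 bottleneck 6, total now 72

Maximum flow value: 72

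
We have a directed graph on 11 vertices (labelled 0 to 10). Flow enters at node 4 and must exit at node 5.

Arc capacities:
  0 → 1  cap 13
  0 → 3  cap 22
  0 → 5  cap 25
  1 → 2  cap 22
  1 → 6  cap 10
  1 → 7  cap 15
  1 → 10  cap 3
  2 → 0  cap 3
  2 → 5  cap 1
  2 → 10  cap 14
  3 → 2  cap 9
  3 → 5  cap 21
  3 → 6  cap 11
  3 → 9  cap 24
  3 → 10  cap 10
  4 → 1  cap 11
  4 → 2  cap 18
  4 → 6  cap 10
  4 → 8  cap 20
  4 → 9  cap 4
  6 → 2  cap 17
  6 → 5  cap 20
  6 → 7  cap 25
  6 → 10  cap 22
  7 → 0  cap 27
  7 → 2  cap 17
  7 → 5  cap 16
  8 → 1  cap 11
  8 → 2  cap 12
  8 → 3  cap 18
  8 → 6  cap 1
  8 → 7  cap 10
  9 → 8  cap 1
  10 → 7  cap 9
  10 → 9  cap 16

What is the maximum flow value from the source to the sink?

augment #1: 4→2→5 bottleneck 1, total now 1
augment #2: 4→6→5 bottleneck 10, total now 11
augment #3: 4→1→6→5 bottleneck 10, total now 21
augment #4: 4→1→7→5 bottleneck 1, total now 22
augment #5: 4→2→0→5 bottleneck 3, total now 25
augment #6: 4→8→3→5 bottleneck 18, total now 43
augment #7: 4→8→7→5 bottleneck 2, total now 45
augment #8: 4→2→10→7→5 bottleneck 9, total now 54
augment #9: 4→9→8→7→5 bottleneck 1, total now 55

Maximum flow value: 55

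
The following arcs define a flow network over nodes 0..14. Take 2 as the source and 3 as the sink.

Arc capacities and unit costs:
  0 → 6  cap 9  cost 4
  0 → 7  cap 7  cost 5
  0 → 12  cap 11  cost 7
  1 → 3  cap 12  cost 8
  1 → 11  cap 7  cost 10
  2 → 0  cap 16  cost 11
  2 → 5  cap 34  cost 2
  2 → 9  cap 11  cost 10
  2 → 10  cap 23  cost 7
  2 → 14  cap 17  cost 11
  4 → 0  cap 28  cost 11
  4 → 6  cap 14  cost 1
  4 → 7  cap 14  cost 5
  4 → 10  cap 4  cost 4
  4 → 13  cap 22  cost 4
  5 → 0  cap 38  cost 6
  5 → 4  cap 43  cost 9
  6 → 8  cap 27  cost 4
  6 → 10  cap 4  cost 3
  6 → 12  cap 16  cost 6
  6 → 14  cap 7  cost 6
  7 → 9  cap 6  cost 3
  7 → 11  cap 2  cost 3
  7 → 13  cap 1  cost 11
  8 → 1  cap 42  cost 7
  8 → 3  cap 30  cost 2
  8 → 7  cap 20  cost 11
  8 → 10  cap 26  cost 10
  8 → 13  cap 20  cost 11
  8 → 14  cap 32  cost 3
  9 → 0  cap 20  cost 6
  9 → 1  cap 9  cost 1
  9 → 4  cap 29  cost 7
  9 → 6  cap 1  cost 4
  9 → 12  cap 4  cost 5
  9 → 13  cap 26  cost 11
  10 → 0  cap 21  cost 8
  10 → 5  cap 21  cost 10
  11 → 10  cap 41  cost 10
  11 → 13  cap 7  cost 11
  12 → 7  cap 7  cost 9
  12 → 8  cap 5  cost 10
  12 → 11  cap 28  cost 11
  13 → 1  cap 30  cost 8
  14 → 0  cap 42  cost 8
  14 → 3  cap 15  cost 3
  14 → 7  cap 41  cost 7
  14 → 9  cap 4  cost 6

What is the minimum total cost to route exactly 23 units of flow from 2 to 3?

shortest-cost path #1: 2→14→3 push 15 @ unit cost 14 (adds 210)
shortest-cost path #2: 2→5→0→6→8→3 push 8 @ unit cost 18 (adds 144)
total cost = 354

Minimum cost for 23 units: 354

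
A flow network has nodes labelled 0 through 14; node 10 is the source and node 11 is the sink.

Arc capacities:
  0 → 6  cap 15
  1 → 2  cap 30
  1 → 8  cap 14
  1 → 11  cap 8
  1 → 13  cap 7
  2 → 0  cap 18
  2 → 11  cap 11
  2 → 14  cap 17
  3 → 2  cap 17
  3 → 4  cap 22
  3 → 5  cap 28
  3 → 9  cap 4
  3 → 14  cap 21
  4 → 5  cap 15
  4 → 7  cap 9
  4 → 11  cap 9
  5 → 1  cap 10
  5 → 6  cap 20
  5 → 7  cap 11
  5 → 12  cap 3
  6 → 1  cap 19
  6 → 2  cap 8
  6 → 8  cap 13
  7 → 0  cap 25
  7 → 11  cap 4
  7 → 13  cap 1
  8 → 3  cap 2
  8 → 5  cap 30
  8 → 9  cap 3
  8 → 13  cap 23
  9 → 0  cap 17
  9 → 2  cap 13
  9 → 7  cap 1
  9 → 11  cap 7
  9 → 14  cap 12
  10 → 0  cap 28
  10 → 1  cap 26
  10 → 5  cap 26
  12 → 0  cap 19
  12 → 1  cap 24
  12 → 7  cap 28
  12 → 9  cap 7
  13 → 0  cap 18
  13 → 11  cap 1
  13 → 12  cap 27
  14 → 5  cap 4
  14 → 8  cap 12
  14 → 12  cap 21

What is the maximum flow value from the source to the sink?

Maximum flow value: 33

augment #1: 10→1→11 bottleneck 8, total now 8
augment #2: 10→1→2→11 bottleneck 11, total now 19
augment #3: 10→1→13→11 bottleneck 1, total now 20
augment #4: 10→5→7→11 bottleneck 4, total now 24
augment #5: 10→1→8→9→11 bottleneck 3, total now 27
augment #6: 10→5→12→9→11 bottleneck 3, total now 30
augment #7: 10→1→8→3→4→11 bottleneck 2, total now 32
augment #8: 10→1→13→12→9→11 bottleneck 1, total now 33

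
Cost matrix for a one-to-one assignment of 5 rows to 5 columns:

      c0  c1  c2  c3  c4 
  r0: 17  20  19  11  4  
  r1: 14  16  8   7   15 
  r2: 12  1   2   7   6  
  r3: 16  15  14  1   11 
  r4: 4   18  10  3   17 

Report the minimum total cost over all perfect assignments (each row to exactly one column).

optimal assignment: row0→col4 (cost 4), row1→col2 (cost 8), row2→col1 (cost 1), row3→col3 (cost 1), row4→col0 (cost 4)
total = 4 + 8 + 1 + 1 + 4 = 18

Minimum assignment cost: 18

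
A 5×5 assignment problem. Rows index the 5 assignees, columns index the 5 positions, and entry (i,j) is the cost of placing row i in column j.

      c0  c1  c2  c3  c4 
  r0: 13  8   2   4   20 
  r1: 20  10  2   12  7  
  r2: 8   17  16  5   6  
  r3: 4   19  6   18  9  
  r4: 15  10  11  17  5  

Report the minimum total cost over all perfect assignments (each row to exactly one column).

optimal assignment: row0→col1 (cost 8), row1→col2 (cost 2), row2→col3 (cost 5), row3→col0 (cost 4), row4→col4 (cost 5)
total = 8 + 2 + 5 + 4 + 5 = 24

Minimum assignment cost: 24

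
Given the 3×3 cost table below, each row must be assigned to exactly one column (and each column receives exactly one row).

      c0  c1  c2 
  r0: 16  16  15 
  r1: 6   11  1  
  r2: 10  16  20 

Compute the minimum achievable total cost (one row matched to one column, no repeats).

Minimum assignment cost: 27

optimal assignment: row0→col1 (cost 16), row1→col2 (cost 1), row2→col0 (cost 10)
total = 16 + 1 + 10 = 27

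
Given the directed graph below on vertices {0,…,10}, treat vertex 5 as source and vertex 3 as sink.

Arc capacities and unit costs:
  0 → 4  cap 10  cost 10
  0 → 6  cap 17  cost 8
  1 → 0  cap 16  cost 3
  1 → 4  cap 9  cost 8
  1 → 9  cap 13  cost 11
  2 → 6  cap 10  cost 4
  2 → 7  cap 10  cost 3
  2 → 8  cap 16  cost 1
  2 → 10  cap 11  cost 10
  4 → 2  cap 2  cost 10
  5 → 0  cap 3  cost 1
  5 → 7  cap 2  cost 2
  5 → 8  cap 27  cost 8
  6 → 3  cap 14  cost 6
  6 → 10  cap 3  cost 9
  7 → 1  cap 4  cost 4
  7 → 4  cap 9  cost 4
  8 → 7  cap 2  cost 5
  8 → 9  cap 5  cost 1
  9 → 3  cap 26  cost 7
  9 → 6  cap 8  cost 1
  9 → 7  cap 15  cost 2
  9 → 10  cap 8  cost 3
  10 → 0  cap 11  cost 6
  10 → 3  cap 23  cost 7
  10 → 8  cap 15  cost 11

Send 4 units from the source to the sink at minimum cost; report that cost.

Minimum cost for 4 units: 61

shortest-cost path #1: 5→0→6→3 push 3 @ unit cost 15 (adds 45)
shortest-cost path #2: 5→8→9→3 push 1 @ unit cost 16 (adds 16)
total cost = 61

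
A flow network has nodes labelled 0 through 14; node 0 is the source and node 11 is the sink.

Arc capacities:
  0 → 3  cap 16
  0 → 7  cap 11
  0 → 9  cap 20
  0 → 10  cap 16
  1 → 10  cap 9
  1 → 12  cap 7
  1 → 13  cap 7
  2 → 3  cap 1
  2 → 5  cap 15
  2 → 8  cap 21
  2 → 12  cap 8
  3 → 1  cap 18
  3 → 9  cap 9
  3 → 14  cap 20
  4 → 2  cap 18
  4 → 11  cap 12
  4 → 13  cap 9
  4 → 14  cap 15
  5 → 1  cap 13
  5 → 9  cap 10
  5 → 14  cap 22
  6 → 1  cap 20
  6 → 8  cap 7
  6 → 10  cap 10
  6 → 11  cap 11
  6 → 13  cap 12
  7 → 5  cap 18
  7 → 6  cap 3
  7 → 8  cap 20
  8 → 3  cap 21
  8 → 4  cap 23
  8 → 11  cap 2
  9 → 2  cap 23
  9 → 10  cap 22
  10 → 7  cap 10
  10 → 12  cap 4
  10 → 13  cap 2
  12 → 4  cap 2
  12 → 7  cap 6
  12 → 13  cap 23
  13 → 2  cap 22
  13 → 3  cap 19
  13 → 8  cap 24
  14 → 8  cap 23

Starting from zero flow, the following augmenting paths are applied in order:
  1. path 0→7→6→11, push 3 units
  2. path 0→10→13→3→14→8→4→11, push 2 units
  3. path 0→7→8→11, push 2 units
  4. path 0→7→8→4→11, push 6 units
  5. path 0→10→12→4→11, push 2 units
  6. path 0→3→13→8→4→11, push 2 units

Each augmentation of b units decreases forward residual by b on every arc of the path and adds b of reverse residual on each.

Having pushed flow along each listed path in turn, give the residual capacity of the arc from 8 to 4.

after path 1 (0→7→6→11, push 3): res(8,4)=23
after path 2 (0→10→13→3→14→8→4→11, push 2): res(8,4)=21
after path 3 (0→7→8→11, push 2): res(8,4)=21
after path 4 (0→7→8→4→11, push 6): res(8,4)=15
after path 5 (0→10→12→4→11, push 2): res(8,4)=15
after path 6 (0→3→13→8→4→11, push 2): res(8,4)=13

Residual capacity of (8,4): 13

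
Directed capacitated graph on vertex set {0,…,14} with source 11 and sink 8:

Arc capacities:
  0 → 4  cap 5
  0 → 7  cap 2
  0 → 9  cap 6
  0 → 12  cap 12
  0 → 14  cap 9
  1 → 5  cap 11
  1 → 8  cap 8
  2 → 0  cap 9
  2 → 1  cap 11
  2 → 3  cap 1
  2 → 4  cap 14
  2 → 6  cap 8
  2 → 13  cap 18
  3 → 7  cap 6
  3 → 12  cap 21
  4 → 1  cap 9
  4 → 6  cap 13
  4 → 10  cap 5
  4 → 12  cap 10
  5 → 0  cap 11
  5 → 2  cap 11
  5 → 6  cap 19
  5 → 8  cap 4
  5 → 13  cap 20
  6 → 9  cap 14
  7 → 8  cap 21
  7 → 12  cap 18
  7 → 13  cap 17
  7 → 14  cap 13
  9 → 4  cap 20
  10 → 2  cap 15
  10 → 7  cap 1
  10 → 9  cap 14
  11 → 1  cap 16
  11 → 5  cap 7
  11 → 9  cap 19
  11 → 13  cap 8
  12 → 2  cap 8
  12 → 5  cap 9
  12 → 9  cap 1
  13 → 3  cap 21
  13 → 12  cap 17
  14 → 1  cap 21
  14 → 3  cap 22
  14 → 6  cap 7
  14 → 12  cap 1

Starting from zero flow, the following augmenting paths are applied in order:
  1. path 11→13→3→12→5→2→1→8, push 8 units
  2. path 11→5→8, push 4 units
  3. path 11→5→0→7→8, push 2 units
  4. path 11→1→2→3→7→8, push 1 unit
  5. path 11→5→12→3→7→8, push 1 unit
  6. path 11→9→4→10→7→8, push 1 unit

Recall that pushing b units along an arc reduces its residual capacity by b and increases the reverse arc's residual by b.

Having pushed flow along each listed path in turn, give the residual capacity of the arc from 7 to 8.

Residual capacity of (7,8): 16

after path 1 (11→13→3→12→5→2→1→8, push 8): res(7,8)=21
after path 2 (11→5→8, push 4): res(7,8)=21
after path 3 (11→5→0→7→8, push 2): res(7,8)=19
after path 4 (11→1→2→3→7→8, push 1): res(7,8)=18
after path 5 (11→5→12→3→7→8, push 1): res(7,8)=17
after path 6 (11→9→4→10→7→8, push 1): res(7,8)=16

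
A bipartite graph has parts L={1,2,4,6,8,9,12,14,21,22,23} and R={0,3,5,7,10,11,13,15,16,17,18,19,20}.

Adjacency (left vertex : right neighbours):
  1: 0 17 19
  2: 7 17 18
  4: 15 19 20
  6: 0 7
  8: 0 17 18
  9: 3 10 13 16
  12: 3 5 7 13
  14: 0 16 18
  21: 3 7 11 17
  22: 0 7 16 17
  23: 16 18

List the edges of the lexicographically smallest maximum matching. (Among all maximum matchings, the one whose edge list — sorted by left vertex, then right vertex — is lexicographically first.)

|M| = 10 (so the lex-smallest maximum matching has 10 edges)
process left vertices in ascending order; for each, take the smallest-labelled available neighbour that still permits 10 edges overall, or leave it unmatched if none does
lex-smallest matching: {1-19, 2-7, 4-15, 6-0, 8-17, 9-3, 12-5, 14-16, 21-11, 23-18}

Lex-smallest maximum matching: {(1,19), (2,7), (4,15), (6,0), (8,17), (9,3), (12,5), (14,16), (21,11), (23,18)}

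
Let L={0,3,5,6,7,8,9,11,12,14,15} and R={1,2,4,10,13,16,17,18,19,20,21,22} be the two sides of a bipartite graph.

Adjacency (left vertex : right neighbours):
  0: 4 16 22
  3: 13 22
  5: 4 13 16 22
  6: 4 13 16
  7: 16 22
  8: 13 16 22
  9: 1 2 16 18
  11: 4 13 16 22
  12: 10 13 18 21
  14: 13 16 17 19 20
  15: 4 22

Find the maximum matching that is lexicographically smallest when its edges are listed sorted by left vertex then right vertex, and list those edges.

Lex-smallest maximum matching: {(0,4), (3,13), (5,16), (7,22), (9,1), (12,10), (14,17)}

|M| = 7 (so the lex-smallest maximum matching has 7 edges)
process left vertices in ascending order; for each, take the smallest-labelled available neighbour that still permits 7 edges overall, or leave it unmatched if none does
lex-smallest matching: {0-4, 3-13, 5-16, 7-22, 9-1, 12-10, 14-17}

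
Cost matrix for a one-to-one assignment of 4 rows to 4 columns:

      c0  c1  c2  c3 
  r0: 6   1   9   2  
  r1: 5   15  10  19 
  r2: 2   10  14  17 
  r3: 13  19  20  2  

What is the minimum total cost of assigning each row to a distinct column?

Minimum assignment cost: 15

optimal assignment: row0→col1 (cost 1), row1→col2 (cost 10), row2→col0 (cost 2), row3→col3 (cost 2)
total = 1 + 10 + 2 + 2 = 15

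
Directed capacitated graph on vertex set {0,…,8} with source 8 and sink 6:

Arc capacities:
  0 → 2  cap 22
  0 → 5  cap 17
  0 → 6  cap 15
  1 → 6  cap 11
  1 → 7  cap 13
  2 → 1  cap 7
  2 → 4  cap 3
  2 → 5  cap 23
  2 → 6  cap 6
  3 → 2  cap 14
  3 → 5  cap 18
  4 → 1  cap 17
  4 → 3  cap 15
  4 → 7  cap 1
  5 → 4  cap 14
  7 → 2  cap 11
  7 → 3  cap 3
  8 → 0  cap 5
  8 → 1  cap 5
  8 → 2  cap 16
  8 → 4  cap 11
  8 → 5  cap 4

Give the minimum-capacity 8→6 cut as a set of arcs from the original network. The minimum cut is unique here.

augment #1: 8→0→6 push 5
augment #2: 8→1→6 push 5
augment #3: 8→2→6 push 6
augment #4: 8→2→1→6 push 6
max flow = 22; residual-reachable set from 8 gives S-side
cut edges (S→T): {(1,6), (2,6), (8,0)} total cap 22

Min-cut arcs: {(1,6), (2,6), (8,0)} (total capacity 22)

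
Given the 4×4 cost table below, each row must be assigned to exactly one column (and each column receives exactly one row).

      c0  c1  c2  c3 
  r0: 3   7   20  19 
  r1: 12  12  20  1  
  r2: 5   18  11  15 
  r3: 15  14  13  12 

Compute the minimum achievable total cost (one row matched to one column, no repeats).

Minimum assignment cost: 26

optimal assignment: row0→col1 (cost 7), row1→col3 (cost 1), row2→col0 (cost 5), row3→col2 (cost 13)
total = 7 + 1 + 5 + 13 = 26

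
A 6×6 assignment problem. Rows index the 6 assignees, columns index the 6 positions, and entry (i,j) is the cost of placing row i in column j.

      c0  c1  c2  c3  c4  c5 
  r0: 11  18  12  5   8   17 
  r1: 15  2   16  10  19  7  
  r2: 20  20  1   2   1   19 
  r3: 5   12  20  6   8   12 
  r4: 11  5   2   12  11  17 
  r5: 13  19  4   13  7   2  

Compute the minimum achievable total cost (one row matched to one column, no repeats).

Minimum assignment cost: 17

optimal assignment: row0→col3 (cost 5), row1→col1 (cost 2), row2→col4 (cost 1), row3→col0 (cost 5), row4→col2 (cost 2), row5→col5 (cost 2)
total = 5 + 2 + 1 + 5 + 2 + 2 = 17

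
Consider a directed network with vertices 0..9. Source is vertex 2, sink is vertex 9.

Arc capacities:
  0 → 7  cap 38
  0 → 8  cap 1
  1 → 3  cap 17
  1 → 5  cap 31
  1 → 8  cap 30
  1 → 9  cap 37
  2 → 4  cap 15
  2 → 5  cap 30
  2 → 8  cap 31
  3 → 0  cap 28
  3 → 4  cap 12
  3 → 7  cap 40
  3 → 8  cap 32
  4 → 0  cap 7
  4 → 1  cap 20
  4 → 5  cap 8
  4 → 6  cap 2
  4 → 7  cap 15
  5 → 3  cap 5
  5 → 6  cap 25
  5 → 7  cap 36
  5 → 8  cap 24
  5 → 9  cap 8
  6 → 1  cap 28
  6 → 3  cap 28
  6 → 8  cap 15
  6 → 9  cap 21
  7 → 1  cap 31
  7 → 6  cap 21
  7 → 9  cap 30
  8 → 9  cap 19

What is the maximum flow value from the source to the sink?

augment #1: 2→5→9 bottleneck 8, total now 8
augment #2: 2→8→9 bottleneck 19, total now 27
augment #3: 2→4→1→9 bottleneck 15, total now 42
augment #4: 2→5→6→9 bottleneck 21, total now 63
augment #5: 2→5→7→9 bottleneck 1, total now 64

Maximum flow value: 64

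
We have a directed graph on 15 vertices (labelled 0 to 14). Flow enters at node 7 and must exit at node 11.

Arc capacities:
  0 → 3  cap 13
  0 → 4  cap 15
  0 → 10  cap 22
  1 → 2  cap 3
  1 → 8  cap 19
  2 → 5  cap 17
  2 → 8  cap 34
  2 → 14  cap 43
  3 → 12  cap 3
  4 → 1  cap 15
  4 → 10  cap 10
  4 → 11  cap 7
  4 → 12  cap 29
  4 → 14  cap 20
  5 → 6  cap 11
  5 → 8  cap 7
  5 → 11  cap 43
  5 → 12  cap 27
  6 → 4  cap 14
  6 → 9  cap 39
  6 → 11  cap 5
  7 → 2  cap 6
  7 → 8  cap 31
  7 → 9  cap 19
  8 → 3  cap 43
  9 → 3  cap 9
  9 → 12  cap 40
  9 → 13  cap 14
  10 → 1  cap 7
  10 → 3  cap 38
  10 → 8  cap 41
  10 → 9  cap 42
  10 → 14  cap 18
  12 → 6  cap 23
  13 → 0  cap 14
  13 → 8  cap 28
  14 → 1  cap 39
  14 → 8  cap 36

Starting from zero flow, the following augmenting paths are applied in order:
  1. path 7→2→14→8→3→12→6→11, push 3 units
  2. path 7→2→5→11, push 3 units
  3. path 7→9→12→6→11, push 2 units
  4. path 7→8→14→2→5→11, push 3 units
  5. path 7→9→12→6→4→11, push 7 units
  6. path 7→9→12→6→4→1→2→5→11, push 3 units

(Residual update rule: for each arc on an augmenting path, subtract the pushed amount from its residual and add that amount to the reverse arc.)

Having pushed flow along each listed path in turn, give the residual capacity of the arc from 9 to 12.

after path 1 (7→2→14→8→3→12→6→11, push 3): res(9,12)=40
after path 2 (7→2→5→11, push 3): res(9,12)=40
after path 3 (7→9→12→6→11, push 2): res(9,12)=38
after path 4 (7→8→14→2→5→11, push 3): res(9,12)=38
after path 5 (7→9→12→6→4→11, push 7): res(9,12)=31
after path 6 (7→9→12→6→4→1→2→5→11, push 3): res(9,12)=28

Residual capacity of (9,12): 28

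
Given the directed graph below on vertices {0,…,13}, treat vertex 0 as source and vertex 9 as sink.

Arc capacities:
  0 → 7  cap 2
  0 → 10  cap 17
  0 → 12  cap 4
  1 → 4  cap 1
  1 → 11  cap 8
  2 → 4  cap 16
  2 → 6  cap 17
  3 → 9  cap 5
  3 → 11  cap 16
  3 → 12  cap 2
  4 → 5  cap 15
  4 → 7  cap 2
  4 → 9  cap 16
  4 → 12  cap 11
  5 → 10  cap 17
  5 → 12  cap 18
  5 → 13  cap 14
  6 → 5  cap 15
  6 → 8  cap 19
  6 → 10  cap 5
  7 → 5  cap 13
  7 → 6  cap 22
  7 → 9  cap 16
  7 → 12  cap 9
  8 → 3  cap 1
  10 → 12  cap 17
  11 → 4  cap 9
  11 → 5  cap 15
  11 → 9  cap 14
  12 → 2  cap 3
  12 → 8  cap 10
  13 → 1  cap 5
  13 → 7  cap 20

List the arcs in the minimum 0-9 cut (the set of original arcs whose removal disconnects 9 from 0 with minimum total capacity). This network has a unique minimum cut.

Min-cut arcs: {(0,7), (8,3), (12,2)} (total capacity 6)

augment #1: 0→7→9 push 2
augment #2: 0→12→2→4→9 push 3
augment #3: 0→12→8→3→9 push 1
max flow = 6; residual-reachable set from 0 gives S-side
cut edges (S→T): {(0,7), (8,3), (12,2)} total cap 6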